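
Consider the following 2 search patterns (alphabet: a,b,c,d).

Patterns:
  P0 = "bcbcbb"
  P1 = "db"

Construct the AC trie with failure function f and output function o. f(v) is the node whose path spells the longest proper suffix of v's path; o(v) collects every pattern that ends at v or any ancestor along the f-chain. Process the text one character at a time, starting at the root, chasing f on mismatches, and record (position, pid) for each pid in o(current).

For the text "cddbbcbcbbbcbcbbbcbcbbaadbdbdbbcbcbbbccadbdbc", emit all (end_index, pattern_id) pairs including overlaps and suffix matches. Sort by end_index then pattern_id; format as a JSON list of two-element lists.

Build automaton:
Trie (insert patterns):
  n0 'ε': b→1 d→7
  n1 'b': c→2
  n2 'bc': b→3
  n3 'bcb': c→4
  n4 'bcbc': b→5
  n5 'bcbcb': b→6
  n6 'bcbcbb': ·  [P0 ends]
  n7 'd': b→8
  n8 'db': ·  [P1 ends]

Failure links (BFS by depth):
  fail(1) 'b': from fail(0)=0 chase 'b': 0 ⇒ 0;  out=∅∪out(0)=∅
  fail(7) 'd': from fail(0)=0 chase 'd': 0 ⇒ 0;  out=∅∪out(0)=∅
  fail(2) 'bc': from fail(1)=0 chase 'c': 0 ⇒ 0;  out=∅∪out(0)=∅
  fail(8) 'db': from fail(7)=0 chase 'b': 0 ⇒ 1;  out={1}∪out(1)={1}
  fail(3) 'bcb': from fail(2)=0 chase 'b': 0 ⇒ 1;  out=∅∪out(1)=∅
  fail(4) 'bcbc': from fail(3)=1 chase 'c': 1 ⇒ 2;  out=∅∪out(2)=∅
  fail(5) 'bcbcb': from fail(4)=2 chase 'b': 2 ⇒ 3;  out=∅∪out(3)=∅
  fail(6) 'bcbcbb': from fail(5)=3 chase 'b': 3→1→0 ⇒ 1;  out={0}∪out(1)={0}

Text stream:
i=0 'c': node 0→0
i=1 'd': node 0→7
i=2 'd': node 7→7 (fail-walked)
i=3 'b': node 7→8  ** P1@[2:3]
i=4 'b': node 8→1 (fail-walked)
i=5 'c': node 1→2
i=6 'b': node 2→3
i=7 'c': node 3→4
i=8 'b': node 4→5
i=9 'b': node 5→6  ** P0@[4:9]
i=10 'b': node 6→1 (fail-walked)
i=11 'c': node 1→2
i=12 'b': node 2→3
i=13 'c': node 3→4
i=14 'b': node 4→5
i=15 'b': node 5→6  ** P0@[10:15]
i=16 'b': node 6→1 (fail-walked)
i=17 'c': node 1→2
i=18 'b': node 2→3
i=19 'c': node 3→4
i=20 'b': node 4→5
i=21 'b': node 5→6  ** P0@[16:21]
i=22 'a': node 6→0 (fail-walked)
i=23 'a': node 0→0
i=24 'd': node 0→7
i=25 'b': node 7→8  ** P1@[24:25]
i=26 'd': node 8→7 (fail-walked)
i=27 'b': node 7→8  ** P1@[26:27]
i=28 'd': node 8→7 (fail-walked)
i=29 'b': node 7→8  ** P1@[28:29]
i=30 'b': node 8→1 (fail-walked)
i=31 'c': node 1→2
i=32 'b': node 2→3
i=33 'c': node 3→4
i=34 'b': node 4→5
i=35 'b': node 5→6  ** P0@[30:35]
i=36 'b': node 6→1 (fail-walked)
i=37 'c': node 1→2
i=38 'c': node 2→0 (fail-walked)
i=39 'a': node 0→0
i=40 'd': node 0→7
i=41 'b': node 7→8  ** P1@[40:41]
i=42 'd': node 8→7 (fail-walked)
i=43 'b': node 7→8  ** P1@[42:43]
i=44 'c': node 8→2 (fail-walked)

Result: [[3,1],[9,0],[15,0],[21,0],[25,1],[27,1],[29,1],[35,0],[41,1],[43,1]]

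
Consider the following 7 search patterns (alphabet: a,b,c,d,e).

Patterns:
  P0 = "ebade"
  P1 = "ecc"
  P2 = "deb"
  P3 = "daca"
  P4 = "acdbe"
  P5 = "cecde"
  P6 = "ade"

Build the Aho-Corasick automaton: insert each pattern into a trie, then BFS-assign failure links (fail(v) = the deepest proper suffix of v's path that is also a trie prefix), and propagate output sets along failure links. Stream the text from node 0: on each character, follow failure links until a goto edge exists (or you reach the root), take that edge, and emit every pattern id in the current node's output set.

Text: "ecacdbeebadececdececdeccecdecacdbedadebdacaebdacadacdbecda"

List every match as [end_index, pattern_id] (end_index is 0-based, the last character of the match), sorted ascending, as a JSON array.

Construct AC machine:
Trie nodes:
  0='ε' goto a→14 c→19 d→8 e→1
  1='e' goto b→2 c→6
  2='eb' goto a→3
  3='eba' goto d→4
  4='ebad' goto e→5
  5='ebade' goto ·  [P0 ends]
  6='ec' goto c→7
  7='ecc' goto ·  [P1 ends]
  8='d' goto a→11 e→9
  9='de' goto b→10
  10='deb' goto ·  [P2 ends]
  11='da' goto c→12
  12='dac' goto a→13
  13='daca' goto ·  [P3 ends]
  14='a' goto c→15 d→24
  15='ac' goto d→16
  16='acd' goto b→17
  17='acdb' goto e→18
  18='acdbe' goto ·  [P4 ends]
  19='c' goto e→20
  20='ce' goto c→21
  21='cec' goto d→22
  22='cecd' goto e→23
  23='cecde' goto ·  [P5 ends]
  24='ad' goto e→25
  25='ade' goto ·  [P6 ends]

Failure links (BFS by depth):
  n1('e'): parent n0 fail=0; on 'e' 0 → fail=0;  out ∅∪∅=∅
  n8('d'): parent n0 fail=0; on 'd' 0 → fail=0;  out ∅∪∅=∅
  n14('a'): parent n0 fail=0; on 'a' 0 → fail=0;  out ∅∪∅=∅
  n19('c'): parent n0 fail=0; on 'c' 0 → fail=0;  out ∅∪∅=∅
  n2('eb'): parent n1 fail=0; on 'b' 0 → fail=0;  out ∅∪∅=∅
  n6('ec'): parent n1 fail=0; on 'c' 0 → fail=19;  out ∅∪∅=∅
  n9('de'): parent n8 fail=0; on 'e' 0 → fail=1;  out ∅∪∅=∅
  n11('da'): parent n8 fail=0; on 'a' 0 → fail=14;  out ∅∪∅=∅
  n15('ac'): parent n14 fail=0; on 'c' 0 → fail=19;  out ∅∪∅=∅
  n20('ce'): parent n19 fail=0; on 'e' 0 → fail=1;  out ∅∪∅=∅
  n24('ad'): parent n14 fail=0; on 'd' 0 → fail=8;  out ∅∪∅=∅
  n3('eba'): parent n2 fail=0; on 'a' 0 → fail=14;  out ∅∪∅=∅
  n7('ecc'): parent n6 fail=19; on 'c' 19→0 → fail=19;  out {1}∪∅={1}
  n10('deb'): parent n9 fail=1; on 'b' 1 → fail=2;  out {2}∪∅={2}
  n12('dac'): parent n11 fail=14; on 'c' 14 → fail=15;  out ∅∪∅=∅
  n16('acd'): parent n15 fail=19; on 'd' 19→0 → fail=8;  out ∅∪∅=∅
  n21('cec'): parent n20 fail=1; on 'c' 1 → fail=6;  out ∅∪∅=∅
  n25('ade'): parent n24 fail=8; on 'e' 8 → fail=9;  out {6}∪∅={6}
  n4('ebad'): parent n3 fail=14; on 'd' 14 → fail=24;  out ∅∪∅=∅
  n13('daca'): parent n12 fail=15; on 'a' 15→19→0 → fail=14;  out {3}∪∅={3}
  n17('acdb'): parent n16 fail=8; on 'b' 8→0 → fail=0;  out ∅∪∅=∅
  n22('cecd'): parent n21 fail=6; on 'd' 6→19→0 → fail=8;  out ∅∪∅=∅
  n5('ebade'): parent n4 fail=24; on 'e' 24 → fail=25;  out {0}∪{6}={0,6}
  n18('acdbe'): parent n17 fail=0; on 'e' 0 → fail=1;  out {4}∪∅={4}
  n23('cecde'): parent n22 fail=8; on 'e' 8 → fail=9;  out {5}∪∅={5}

Run:
i=0 'e': node 0→1
i=1 'c': node 1→6
i=2 'a': node 6→14 ·f
i=3 'c': node 14→15
i=4 'd': node 15→16
i=5 'b': node 16→17
i=6 'e': node 17→18  emit P4@[2:6]
i=7 'e': node 18→1 ·f
i=8 'b': node 1→2
i=9 'a': node 2→3
i=10 'd': node 3→4
i=11 'e': node 4→5  emit P0@[7:11],P6@[9:11]
i=12 'c': node 5→6 ·f
i=13 'e': node 6→20 ·f
i=14 'c': node 20→21
i=15 'd': node 21→22
i=16 'e': node 22→23  emit P5@[12:16]
i=17 'c': node 23→6 ·f
i=18 'e': node 6→20 ·f
i=19 'c': node 20→21
i=20 'd': node 21→22
i=21 'e': node 22→23  emit P5@[17:21]
i=22 'c': node 23→6 ·f
i=23 'c': node 6→7  emit P1@[21:23]
i=24 'e': node 7→20 ·f
i=25 'c': node 20→21
i=26 'd': node 21→22
i=27 'e': node 22→23  emit P5@[23:27]
i=28 'c': node 23→6 ·f
i=29 'a': node 6→14 ·f
i=30 'c': node 14→15
i=31 'd': node 15→16
i=32 'b': node 16→17
i=33 'e': node 17→18  emit P4@[29:33]
i=34 'd': node 18→8 ·f
i=35 'a': node 8→11
i=36 'd': node 11→24 ·f
i=37 'e': node 24→25  emit P6@[35:37]
i=38 'b': node 25→10 ·f  emit P2@[36:38]
i=39 'd': node 10→8 ·f
i=40 'a': node 8→11
i=41 'c': node 11→12
i=42 'a': node 12→13  emit P3@[39:42]
i=43 'e': node 13→1 ·f
i=44 'b': node 1→2
i=45 'd': node 2→8 ·f
i=46 'a': node 8→11
i=47 'c': node 11→12
i=48 'a': node 12→13  emit P3@[45:48]
i=49 'd': node 13→24 ·f
i=50 'a': node 24→11 ·f
i=51 'c': node 11→12
i=52 'd': node 12→16 ·f
i=53 'b': node 16→17
i=54 'e': node 17→18  emit P4@[50:54]
i=55 'c': node 18→6 ·f
i=56 'd': node 6→8 ·f
i=57 'a': node 8→11

All matches (sorted): [[6,4],[11,0],[11,6],[16,5],[21,5],[23,1],[27,5],[33,4],[37,6],[38,2],[42,3],[48,3],[54,4]]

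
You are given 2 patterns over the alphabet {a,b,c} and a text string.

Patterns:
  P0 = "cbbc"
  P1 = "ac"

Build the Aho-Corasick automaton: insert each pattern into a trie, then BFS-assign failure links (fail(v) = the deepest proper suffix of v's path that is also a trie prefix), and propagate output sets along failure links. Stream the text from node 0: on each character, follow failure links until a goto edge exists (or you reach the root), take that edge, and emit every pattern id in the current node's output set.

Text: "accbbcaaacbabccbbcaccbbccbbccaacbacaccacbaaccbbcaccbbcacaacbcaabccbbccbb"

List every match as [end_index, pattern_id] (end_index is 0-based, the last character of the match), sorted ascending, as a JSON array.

Build:
Trie nodes:
  n0 'ε': a→5 c→1
  n1 'c': b→2
  n2 'cb': b→3
  n3 'cbb': c→4
  n4 'cbbc': ·  [P0 ends]
  n5 'a': c→6
  n6 'ac': ·  [P1 ends]

Failure links (BFS by depth):
  fail(1) 'c': from fail(0)=0 chase 'c': 0 ⇒ 0;  out=∅∪out(0)=∅
  fail(5) 'a': from fail(0)=0 chase 'a': 0 ⇒ 0;  out=∅∪out(0)=∅
  fail(2) 'cb': from fail(1)=0 chase 'b': 0 ⇒ 0;  out=∅∪out(0)=∅
  fail(6) 'ac': from fail(5)=0 chase 'c': 0 ⇒ 1;  out={1}∪out(1)={1}
  fail(3) 'cbb': from fail(2)=0 chase 'b': 0 ⇒ 0;  out=∅∪out(0)=∅
  fail(4) 'cbbc': from fail(3)=0 chase 'c': 0 ⇒ 1;  out={0}∪out(1)={0}

Text stream:
[0] read 'a'  n0⇒n5
[1] read 'c'  n5⇒n6  ** P1@[0:1]
[2] read 'c'  n6⇒n1 ·f
[3] read 'b'  n1⇒n2
[4] read 'b'  n2⇒n3
[5] read 'c'  n3⇒n4  ** P0@[2:5]
[6] read 'a'  n4⇒n5 ·f
[7] read 'a'  n5⇒n5 ·f
[8] read 'a'  n5⇒n5 ·f
[9] read 'c'  n5⇒n6  ** P1@[8:9]
[10] read 'b'  n6⇒n2 ·f
[11] read 'a'  n2⇒n5 ·f
[12] read 'b'  n5⇒n0 ·f
[13] read 'c'  n0⇒n1
[14] read 'c'  n1⇒n1 ·f
[15] read 'b'  n1⇒n2
[16] read 'b'  n2⇒n3
[17] read 'c'  n3⇒n4  ** P0@[14:17]
[18] read 'a'  n4⇒n5 ·f
[19] read 'c'  n5⇒n6  ** P1@[18:19]
[20] read 'c'  n6⇒n1 ·f
[21] read 'b'  n1⇒n2
[22] read 'b'  n2⇒n3
[23] read 'c'  n3⇒n4  ** P0@[20:23]
[24] read 'c'  n4⇒n1 ·f
[25] read 'b'  n1⇒n2
[26] read 'b'  n2⇒n3
[27] read 'c'  n3⇒n4  ** P0@[24:27]
[28] read 'c'  n4⇒n1 ·f
[29] read 'a'  n1⇒n5 ·f
[30] read 'a'  n5⇒n5 ·f
[31] read 'c'  n5⇒n6  ** P1@[30:31]
[32] read 'b'  n6⇒n2 ·f
[33] read 'a'  n2⇒n5 ·f
[34] read 'c'  n5⇒n6  ** P1@[33:34]
[35] read 'a'  n6⇒n5 ·f
[36] read 'c'  n5⇒n6  ** P1@[35:36]
[37] read 'c'  n6⇒n1 ·f
[38] read 'a'  n1⇒n5 ·f
[39] read 'c'  n5⇒n6  ** P1@[38:39]
[40] read 'b'  n6⇒n2 ·f
[41] read 'a'  n2⇒n5 ·f
[42] read 'a'  n5⇒n5 ·f
[43] read 'c'  n5⇒n6  ** P1@[42:43]
[44] read 'c'  n6⇒n1 ·f
[45] read 'b'  n1⇒n2
[46] read 'b'  n2⇒n3
[47] read 'c'  n3⇒n4  ** P0@[44:47]
[48] read 'a'  n4⇒n5 ·f
[49] read 'c'  n5⇒n6  ** P1@[48:49]
[50] read 'c'  n6⇒n1 ·f
[51] read 'b'  n1⇒n2
[52] read 'b'  n2⇒n3
[53] read 'c'  n3⇒n4  ** P0@[50:53]
[54] read 'a'  n4⇒n5 ·f
[55] read 'c'  n5⇒n6  ** P1@[54:55]
[56] read 'a'  n6⇒n5 ·f
[57] read 'a'  n5⇒n5 ·f
[58] read 'c'  n5⇒n6  ** P1@[57:58]
[59] read 'b'  n6⇒n2 ·f
[60] read 'c'  n2⇒n1 ·f
[61] read 'a'  n1⇒n5 ·f
[62] read 'a'  n5⇒n5 ·f
[63] read 'b'  n5⇒n0 ·f
[64] read 'c'  n0⇒n1
[65] read 'c'  n1⇒n1 ·f
[66] read 'b'  n1⇒n2
[67] read 'b'  n2⇒n3
[68] read 'c'  n3⇒n4  ** P0@[65:68]
[69] read 'c'  n4⇒n1 ·f
[70] read 'b'  n1⇒n2
[71] read 'b'  n2⇒n3

Result: [[1,1],[5,0],[9,1],[17,0],[19,1],[23,0],[27,0],[31,1],[34,1],[36,1],[39,1],[43,1],[47,0],[49,1],[53,0],[55,1],[58,1],[68,0]]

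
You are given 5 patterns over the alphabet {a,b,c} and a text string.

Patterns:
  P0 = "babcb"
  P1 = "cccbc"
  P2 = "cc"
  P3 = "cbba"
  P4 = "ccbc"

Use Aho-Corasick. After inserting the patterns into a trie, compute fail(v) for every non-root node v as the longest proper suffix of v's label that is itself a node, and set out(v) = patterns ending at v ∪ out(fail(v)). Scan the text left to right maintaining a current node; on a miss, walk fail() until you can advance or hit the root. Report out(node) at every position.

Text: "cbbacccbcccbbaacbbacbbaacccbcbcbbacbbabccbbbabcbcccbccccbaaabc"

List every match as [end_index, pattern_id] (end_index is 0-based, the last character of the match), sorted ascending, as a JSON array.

Build automaton:
Trie (insert patterns):
  0='ε' goto b→1 c→6
  1='b' goto a→2
  2='ba' goto b→3
  3='bab' goto c→4
  4='babc' goto b→5
  5='babcb' goto ·  [P0 ends]
  6='c' goto b→11 c→7
  7='cc' goto b→14 c→8  [P2 ends]
  8='ccc' goto b→9
  9='cccb' goto c→10
  10='cccbc' goto ·  [P1 ends]
  11='cb' goto b→12
  12='cbb' goto a→13
  13='cbba' goto ·  [P3 ends]
  14='ccb' goto c→15
  15='ccbc' goto ·  [P4 ends]

Failure links (BFS by depth):
  fail(1) 'b': from fail(0)=0 chase 'b': 0 ⇒ 0;  out=∅∪out(0)=∅
  fail(6) 'c': from fail(0)=0 chase 'c': 0 ⇒ 0;  out=∅∪out(0)=∅
  fail(2) 'ba': from fail(1)=0 chase 'a': 0 ⇒ 0;  out=∅∪out(0)=∅
  fail(7) 'cc': from fail(6)=0 chase 'c': 0 ⇒ 6;  out={2}∪out(6)={2}
  fail(11) 'cb': from fail(6)=0 chase 'b': 0 ⇒ 1;  out=∅∪out(1)=∅
  fail(3) 'bab': from fail(2)=0 chase 'b': 0 ⇒ 1;  out=∅∪out(1)=∅
  fail(8) 'ccc': from fail(7)=6 chase 'c': 6 ⇒ 7;  out=∅∪out(7)={2}
  fail(12) 'cbb': from fail(11)=1 chase 'b': 1→0 ⇒ 1;  out=∅∪out(1)=∅
  fail(14) 'ccb': from fail(7)=6 chase 'b': 6 ⇒ 11;  out=∅∪out(11)=∅
  fail(4) 'babc': from fail(3)=1 chase 'c': 1→0 ⇒ 6;  out=∅∪out(6)=∅
  fail(9) 'cccb': from fail(8)=7 chase 'b': 7 ⇒ 14;  out=∅∪out(14)=∅
  fail(13) 'cbba': from fail(12)=1 chase 'a': 1 ⇒ 2;  out={3}∪out(2)={3}
  fail(15) 'ccbc': from fail(14)=11 chase 'c': 11→1→0 ⇒ 6;  out={4}∪out(6)={4}
  fail(5) 'babcb': from fail(4)=6 chase 'b': 6 ⇒ 11;  out={0}∪out(11)={0}
  fail(10) 'cccbc': from fail(9)=14 chase 'c': 14 ⇒ 15;  out={1}∪out(15)={1,4}

Run:
i=0 'c': node 0→6
i=1 'b': node 6→11
i=2 'b': node 11→12
i=3 'a': node 12→13  → match P3@[0:3]
i=4 'c': node 13→6 (via fail)
i=5 'c': node 6→7  → match P2@[4:5]
i=6 'c': node 7→8  → match P2@[5:6]
i=7 'b': node 8→9
i=8 'c': node 9→10  → match P1@[4:8],P4@[5:8]
i=9 'c': node 10→7 (via fail)  → match P2@[8:9]
i=10 'c': node 7→8  → match P2@[9:10]
i=11 'b': node 8→9
i=12 'b': node 9→12 (via fail)
i=13 'a': node 12→13  → match P3@[10:13]
i=14 'a': node 13→0 (via fail)
i=15 'c': node 0→6
i=16 'b': node 6→11
i=17 'b': node 11→12
i=18 'a': node 12→13  → match P3@[15:18]
i=19 'c': node 13→6 (via fail)
i=20 'b': node 6→11
i=21 'b': node 11→12
i=22 'a': node 12→13  → match P3@[19:22]
i=23 'a': node 13→0 (via fail)
i=24 'c': node 0→6
i=25 'c': node 6→7  → match P2@[24:25]
i=26 'c': node 7→8  → match P2@[25:26]
i=27 'b': node 8→9
i=28 'c': node 9→10  → match P1@[24:28],P4@[25:28]
i=29 'b': node 10→11 (via fail)
i=30 'c': node 11→6 (via fail)
i=31 'b': node 6→11
i=32 'b': node 11→12
i=33 'a': node 12→13  → match P3@[30:33]
i=34 'c': node 13→6 (via fail)
i=35 'b': node 6→11
i=36 'b': node 11→12
i=37 'a': node 12→13  → match P3@[34:37]
i=38 'b': node 13→3 (via fail)
i=39 'c': node 3→4
i=40 'c': node 4→7 (via fail)  → match P2@[39:40]
i=41 'b': node 7→14
i=42 'b': node 14→12 (via fail)
i=43 'b': node 12→1 (via fail)
i=44 'a': node 1→2
i=45 'b': node 2→3
i=46 'c': node 3→4
i=47 'b': node 4→5  → match P0@[43:47]
i=48 'c': node 5→6 (via fail)
i=49 'c': node 6→7  → match P2@[48:49]
i=50 'c': node 7→8  → match P2@[49:50]
i=51 'b': node 8→9
i=52 'c': node 9→10  → match P1@[48:52],P4@[49:52]
i=53 'c': node 10→7 (via fail)  → match P2@[52:53]
i=54 'c': node 7→8  → match P2@[53:54]
i=55 'c': node 8→8 (via fail)  → match P2@[54:55]
i=56 'b': node 8→9
i=57 'a': node 9→2 (via fail)
i=58 'a': node 2→0 (via fail)
i=59 'a': node 0→0
i=60 'b': node 0→1
i=61 'c': node 1→6 (via fail)

Result: [[3,3],[5,2],[6,2],[8,1],[8,4],[9,2],[10,2],[13,3],[18,3],[22,3],[25,2],[26,2],[28,1],[28,4],[33,3],[37,3],[40,2],[47,0],[49,2],[50,2],[52,1],[52,4],[53,2],[54,2],[55,2]]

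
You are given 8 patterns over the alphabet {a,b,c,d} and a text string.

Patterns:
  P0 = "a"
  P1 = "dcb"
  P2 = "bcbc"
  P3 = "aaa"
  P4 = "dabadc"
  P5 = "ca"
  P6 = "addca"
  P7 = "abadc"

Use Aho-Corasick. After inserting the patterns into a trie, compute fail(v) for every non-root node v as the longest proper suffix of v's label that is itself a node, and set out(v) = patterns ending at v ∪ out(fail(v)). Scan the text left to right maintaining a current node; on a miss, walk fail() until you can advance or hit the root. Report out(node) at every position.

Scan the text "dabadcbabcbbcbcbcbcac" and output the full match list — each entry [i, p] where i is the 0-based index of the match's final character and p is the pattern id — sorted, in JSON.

Build automaton:
Trie (insert patterns):
  n0 'ε': a→1 b→5 c→16 d→2
  n1 'a': a→9 b→22 d→18  ←P0
  n2 'd': a→11 c→3
  n3 'dc': b→4
  n4 'dcb': ·  ←P1
  n5 'b': c→6
  n6 'bc': b→7
  n7 'bcb': c→8
  n8 'bcbc': ·  ←P2
  n9 'aa': a→10
  n10 'aaa': ·  ←P3
  n11 'da': b→12
  n12 'dab': a→13
  n13 'daba': d→14
  n14 'dabad': c→15
  n15 'dabadc': ·  ←P4
  n16 'c': a→17
  n17 'ca': ·  ←P5
  n18 'ad': d→19
  n19 'add': c→20
  n20 'addc': a→21
  n21 'addca': ·  ←P6
  n22 'ab': a→23
  n23 'aba': d→24
  n24 'abad': c→25
  n25 'abadc': ·  ←P7

Failure links (BFS by depth):
  n1('a'): parent n0 fail=0; on 'a' 0 → fail=0;  out {0}∪∅={0}
  n2('d'): parent n0 fail=0; on 'd' 0 → fail=0;  out ∅∪∅=∅
  n5('b'): parent n0 fail=0; on 'b' 0 → fail=0;  out ∅∪∅=∅
  n16('c'): parent n0 fail=0; on 'c' 0 → fail=0;  out ∅∪∅=∅
  n3('dc'): parent n2 fail=0; on 'c' 0 → fail=16;  out ∅∪∅=∅
  n6('bc'): parent n5 fail=0; on 'c' 0 → fail=16;  out ∅∪∅=∅
  n9('aa'): parent n1 fail=0; on 'a' 0 → fail=1;  out ∅∪{0}={0}
  n11('da'): parent n2 fail=0; on 'a' 0 → fail=1;  out ∅∪{0}={0}
  n17('ca'): parent n16 fail=0; on 'a' 0 → fail=1;  out {5}∪{0}={0,5}
  n18('ad'): parent n1 fail=0; on 'd' 0 → fail=2;  out ∅∪∅=∅
  n22('ab'): parent n1 fail=0; on 'b' 0 → fail=5;  out ∅∪∅=∅
  n4('dcb'): parent n3 fail=16; on 'b' 16→0 → fail=5;  out {1}∪∅={1}
  n7('bcb'): parent n6 fail=16; on 'b' 16→0 → fail=5;  out ∅∪∅=∅
  n10('aaa'): parent n9 fail=1; on 'a' 1 → fail=9;  out {3}∪{0}={0,3}
  n12('dab'): parent n11 fail=1; on 'b' 1 → fail=22;  out ∅∪∅=∅
  n19('add'): parent n18 fail=2; on 'd' 2→0 → fail=2;  out ∅∪∅=∅
  n23('aba'): parent n22 fail=5; on 'a' 5→0 → fail=1;  out ∅∪{0}={0}
  n8('bcbc'): parent n7 fail=5; on 'c' 5 → fail=6;  out {2}∪∅={2}
  n13('daba'): parent n12 fail=22; on 'a' 22 → fail=23;  out ∅∪{0}={0}
  n20('addc'): parent n19 fail=2; on 'c' 2 → fail=3;  out ∅∪∅=∅
  n24('abad'): parent n23 fail=1; on 'd' 1 → fail=18;  out ∅∪∅=∅
  n14('dabad'): parent n13 fail=23; on 'd' 23 → fail=24;  out ∅∪∅=∅
  n21('addca'): parent n20 fail=3; on 'a' 3→16 → fail=17;  out {6}∪{0,5}={0,5,6}
  n25('abadc'): parent n24 fail=18; on 'c' 18→2 → fail=3;  out {7}∪∅={7}
  n15('dabadc'): parent n14 fail=24; on 'c' 24 → fail=25;  out {4}∪{7}={4,7}

Run:
pos 0 'd': at 2
pos 1 'a': at 11  emit P0@[1:1]
pos 2 'b': at 12
pos 3 'a': at 13  emit P0@[3:3]
pos 4 'd': at 14
pos 5 'c': at 15  emit P4@[0:5],P7@[1:5]
pos 6 'b': at 4 (via fail)  emit P1@[4:6]
pos 7 'a': at 1 (via fail)  emit P0@[7:7]
pos 8 'b': at 22
pos 9 'c': at 6 (via fail)
pos 10 'b': at 7
pos 11 'b': at 5 (via fail)
pos 12 'c': at 6
pos 13 'b': at 7
pos 14 'c': at 8  emit P2@[11:14]
pos 15 'b': at 7 (via fail)
pos 16 'c': at 8  emit P2@[13:16]
pos 17 'b': at 7 (via fail)
pos 18 'c': at 8  emit P2@[15:18]
pos 19 'a': at 17 (via fail)  emit P0@[19:19],P5@[18:19]
pos 20 'c': at 16 (via fail)

Matches: [[1,0],[3,0],[5,4],[5,7],[6,1],[7,0],[14,2],[16,2],[18,2],[19,0],[19,5]]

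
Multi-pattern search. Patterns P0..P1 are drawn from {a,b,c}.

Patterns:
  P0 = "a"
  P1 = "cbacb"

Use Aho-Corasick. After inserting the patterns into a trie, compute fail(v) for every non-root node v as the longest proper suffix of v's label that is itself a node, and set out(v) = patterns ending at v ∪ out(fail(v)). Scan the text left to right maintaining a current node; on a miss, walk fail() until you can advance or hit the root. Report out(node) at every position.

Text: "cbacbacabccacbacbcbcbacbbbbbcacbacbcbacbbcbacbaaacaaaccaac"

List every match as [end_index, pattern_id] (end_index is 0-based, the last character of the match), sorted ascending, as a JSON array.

Construct AC machine:
Trie nodes:
  n0 'ε': a→1 c→2
  n1 'a': ·  [P0 ends]
  n2 'c': b→3
  n3 'cb': a→4
  n4 'cba': c→5
  n5 'cbac': b→6
  n6 'cbacb': ·  [P1 ends]

Failure links (BFS by depth):
  n1('a'): parent n0 fail=0; on 'a' 0 → fail=0;  out {0}∪∅={0}
  n2('c'): parent n0 fail=0; on 'c' 0 → fail=0;  out ∅∪∅=∅
  n3('cb'): parent n2 fail=0; on 'b' 0 → fail=0;  out ∅∪∅=∅
  n4('cba'): parent n3 fail=0; on 'a' 0 → fail=1;  out ∅∪{0}={0}
  n5('cbac'): parent n4 fail=1; on 'c' 1→0 → fail=2;  out ∅∪∅=∅
  n6('cbacb'): parent n5 fail=2; on 'b' 2 → fail=3;  out {1}∪∅={1}

Run:
[0] read 'c'  n0⇒n2
[1] read 'b'  n2⇒n3
[2] read 'a'  n3⇒n4  → match P0@[2:2]
[3] read 'c'  n4⇒n5
[4] read 'b'  n5⇒n6  → match P1@[0:4]
[5] read 'a'  n6⇒n4 (via fail)  → match P0@[5:5]
[6] read 'c'  n4⇒n5
[7] read 'a'  n5⇒n1 (via fail)  → match P0@[7:7]
[8] read 'b'  n1⇒n0 (via fail)
[9] read 'c'  n0⇒n2
[10] read 'c'  n2⇒n2 (via fail)
[11] read 'a'  n2⇒n1 (via fail)  → match P0@[11:11]
[12] read 'c'  n1⇒n2 (via fail)
[13] read 'b'  n2⇒n3
[14] read 'a'  n3⇒n4  → match P0@[14:14]
[15] read 'c'  n4⇒n5
[16] read 'b'  n5⇒n6  → match P1@[12:16]
[17] read 'c'  n6⇒n2 (via fail)
[18] read 'b'  n2⇒n3
[19] read 'c'  n3⇒n2 (via fail)
[20] read 'b'  n2⇒n3
[21] read 'a'  n3⇒n4  → match P0@[21:21]
[22] read 'c'  n4⇒n5
[23] read 'b'  n5⇒n6  → match P1@[19:23]
[24] read 'b'  n6⇒n0 (via fail)
[25] read 'b'  n0⇒n0
[26] read 'b'  n0⇒n0
[27] read 'b'  n0⇒n0
[28] read 'c'  n0⇒n2
[29] read 'a'  n2⇒n1 (via fail)  → match P0@[29:29]
[30] read 'c'  n1⇒n2 (via fail)
[31] read 'b'  n2⇒n3
[32] read 'a'  n3⇒n4  → match P0@[32:32]
[33] read 'c'  n4⇒n5
[34] read 'b'  n5⇒n6  → match P1@[30:34]
[35] read 'c'  n6⇒n2 (via fail)
[36] read 'b'  n2⇒n3
[37] read 'a'  n3⇒n4  → match P0@[37:37]
[38] read 'c'  n4⇒n5
[39] read 'b'  n5⇒n6  → match P1@[35:39]
[40] read 'b'  n6⇒n0 (via fail)
[41] read 'c'  n0⇒n2
[42] read 'b'  n2⇒n3
[43] read 'a'  n3⇒n4  → match P0@[43:43]
[44] read 'c'  n4⇒n5
[45] read 'b'  n5⇒n6  → match P1@[41:45]
[46] read 'a'  n6⇒n4 (via fail)  → match P0@[46:46]
[47] read 'a'  n4⇒n1 (via fail)  → match P0@[47:47]
[48] read 'a'  n1⇒n1 (via fail)  → match P0@[48:48]
[49] read 'c'  n1⇒n2 (via fail)
[50] read 'a'  n2⇒n1 (via fail)  → match P0@[50:50]
[51] read 'a'  n1⇒n1 (via fail)  → match P0@[51:51]
[52] read 'a'  n1⇒n1 (via fail)  → match P0@[52:52]
[53] read 'c'  n1⇒n2 (via fail)
[54] read 'c'  n2⇒n2 (via fail)
[55] read 'a'  n2⇒n1 (via fail)  → match P0@[55:55]
[56] read 'a'  n1⇒n1 (via fail)  → match P0@[56:56]
[57] read 'c'  n1⇒n2 (via fail)

Matches: [[2,0],[4,1],[5,0],[7,0],[11,0],[14,0],[16,1],[21,0],[23,1],[29,0],[32,0],[34,1],[37,0],[39,1],[43,0],[45,1],[46,0],[47,0],[48,0],[50,0],[51,0],[52,0],[55,0],[56,0]]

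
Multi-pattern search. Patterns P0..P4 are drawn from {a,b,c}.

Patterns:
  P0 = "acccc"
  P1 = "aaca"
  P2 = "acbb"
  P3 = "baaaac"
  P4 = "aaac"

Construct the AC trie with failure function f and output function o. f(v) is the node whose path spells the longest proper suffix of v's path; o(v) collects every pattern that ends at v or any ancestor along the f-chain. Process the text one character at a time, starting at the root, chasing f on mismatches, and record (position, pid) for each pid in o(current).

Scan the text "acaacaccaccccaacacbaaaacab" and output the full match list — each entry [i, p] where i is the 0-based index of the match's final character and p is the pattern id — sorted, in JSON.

Build:
Trie nodes:
  0='ε' goto a→1 b→11
  1='a' goto a→6 c→2
  2='ac' goto b→9 c→3
  3='acc' goto c→4
  4='accc' goto c→5
  5='acccc' goto ·  ←P0
  6='aa' goto a→17 c→7
  7='aac' goto a→8
  8='aaca' goto ·  ←P1
  9='acb' goto b→10
  10='acbb' goto ·  ←P2
  11='b' goto a→12
  12='ba' goto a→13
  13='baa' goto a→14
  14='baaa' goto a→15
  15='baaaa' goto c→16
  16='baaaac' goto ·  ←P3
  17='aaa' goto c→18
  18='aaac' goto ·  ←P4

Failure links (BFS by depth):
  n1('a'): parent n0 fail=0; on 'a' 0 → fail=0;  out ∅∪∅=∅
  n11('b'): parent n0 fail=0; on 'b' 0 → fail=0;  out ∅∪∅=∅
  n2('ac'): parent n1 fail=0; on 'c' 0 → fail=0;  out ∅∪∅=∅
  n6('aa'): parent n1 fail=0; on 'a' 0 → fail=1;  out ∅∪∅=∅
  n12('ba'): parent n11 fail=0; on 'a' 0 → fail=1;  out ∅∪∅=∅
  n3('acc'): parent n2 fail=0; on 'c' 0 → fail=0;  out ∅∪∅=∅
  n7('aac'): parent n6 fail=1; on 'c' 1 → fail=2;  out ∅∪∅=∅
  n9('acb'): parent n2 fail=0; on 'b' 0 → fail=11;  out ∅∪∅=∅
  n13('baa'): parent n12 fail=1; on 'a' 1 → fail=6;  out ∅∪∅=∅
  n17('aaa'): parent n6 fail=1; on 'a' 1 → fail=6;  out ∅∪∅=∅
  n4('accc'): parent n3 fail=0; on 'c' 0 → fail=0;  out ∅∪∅=∅
  n8('aaca'): parent n7 fail=2; on 'a' 2→0 → fail=1;  out {1}∪∅={1}
  n10('acbb'): parent n9 fail=11; on 'b' 11→0 → fail=11;  out {2}∪∅={2}
  n14('baaa'): parent n13 fail=6; on 'a' 6 → fail=17;  out ∅∪∅=∅
  n18('aaac'): parent n17 fail=6; on 'c' 6 → fail=7;  out {4}∪∅={4}
  n5('acccc'): parent n4 fail=0; on 'c' 0 → fail=0;  out {0}∪∅={0}
  n15('baaaa'): parent n14 fail=17; on 'a' 17→6 → fail=17;  out ∅∪∅=∅
  n16('baaaac'): parent n15 fail=17; on 'c' 17 → fail=18;  out {3}∪{4}={3,4}

Text stream:
i=0 'a': node 0→1
i=1 'c': node 1→2
i=2 'a': node 2→1 ·f
i=3 'a': node 1→6
i=4 'c': node 6→7
i=5 'a': node 7→8  ** P1@[2:5]
i=6 'c': node 8→2 ·f
i=7 'c': node 2→3
i=8 'a': node 3→1 ·f
i=9 'c': node 1→2
i=10 'c': node 2→3
i=11 'c': node 3→4
i=12 'c': node 4→5  ** P0@[8:12]
i=13 'a': node 5→1 ·f
i=14 'a': node 1→6
i=15 'c': node 6→7
i=16 'a': node 7→8  ** P1@[13:16]
i=17 'c': node 8→2 ·f
i=18 'b': node 2→9
i=19 'a': node 9→12 ·f
i=20 'a': node 12→13
i=21 'a': node 13→14
i=22 'a': node 14→15
i=23 'c': node 15→16  ** P3@[18:23],P4@[20:23]
i=24 'a': node 16→8 ·f  ** P1@[21:24]
i=25 'b': node 8→11 ·f

Result: [[5,1],[12,0],[16,1],[23,3],[23,4],[24,1]]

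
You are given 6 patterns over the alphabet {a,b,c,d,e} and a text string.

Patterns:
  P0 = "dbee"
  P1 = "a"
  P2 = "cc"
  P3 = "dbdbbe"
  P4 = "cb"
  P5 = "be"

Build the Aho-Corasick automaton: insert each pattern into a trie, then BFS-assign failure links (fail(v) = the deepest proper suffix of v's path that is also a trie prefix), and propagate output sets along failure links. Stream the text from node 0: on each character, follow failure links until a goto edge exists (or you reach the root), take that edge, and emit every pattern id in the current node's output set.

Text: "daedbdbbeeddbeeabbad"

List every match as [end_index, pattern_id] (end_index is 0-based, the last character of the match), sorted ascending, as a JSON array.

Build automaton:
Trie nodes:
  0='ε' goto a→5 b→13 c→6 d→1
  1='d' goto b→2
  2='db' goto d→8 e→3
  3='dbe' goto e→4
  4='dbee' goto ·  ←P0
  5='a' goto ·  ←P1
  6='c' goto b→12 c→7
  7='cc' goto ·  ←P2
  8='dbd' goto b→9
  9='dbdb' goto b→10
  10='dbdbb' goto e→11
  11='dbdbbe' goto ·  ←P3
  12='cb' goto ·  ←P4
  13='b' goto e→14
  14='be' goto ·  ←P5

BFS fail/out derivation:
  n1('d'): parent n0 fail=0; on 'd' 0 → fail=0;  out ∅∪∅=∅
  n5('a'): parent n0 fail=0; on 'a' 0 → fail=0;  out {1}∪∅={1}
  n6('c'): parent n0 fail=0; on 'c' 0 → fail=0;  out ∅∪∅=∅
  n13('b'): parent n0 fail=0; on 'b' 0 → fail=0;  out ∅∪∅=∅
  n2('db'): parent n1 fail=0; on 'b' 0 → fail=13;  out ∅∪∅=∅
  n7('cc'): parent n6 fail=0; on 'c' 0 → fail=6;  out {2}∪∅={2}
  n12('cb'): parent n6 fail=0; on 'b' 0 → fail=13;  out {4}∪∅={4}
  n14('be'): parent n13 fail=0; on 'e' 0 → fail=0;  out {5}∪∅={5}
  n3('dbe'): parent n2 fail=13; on 'e' 13 → fail=14;  out ∅∪{5}={5}
  n8('dbd'): parent n2 fail=13; on 'd' 13→0 → fail=1;  out ∅∪∅=∅
  n4('dbee'): parent n3 fail=14; on 'e' 14→0 → fail=0;  out {0}∪∅={0}
  n9('dbdb'): parent n8 fail=1; on 'b' 1 → fail=2;  out ∅∪∅=∅
  n10('dbdbb'): parent n9 fail=2; on 'b' 2→13→0 → fail=13;  out ∅∪∅=∅
  n11('dbdbbe'): parent n10 fail=13; on 'e' 13 → fail=14;  out {3}∪{5}={3,5}

Text stream:
i=0 'd': node 0→1
i=1 'a': node 1→5 (via fail)  ** P1@[1:1]
i=2 'e': node 5→0 (via fail)
i=3 'd': node 0→1
i=4 'b': node 1→2
i=5 'd': node 2→8
i=6 'b': node 8→9
i=7 'b': node 9→10
i=8 'e': node 10→11  ** P3@[3:8],P5@[7:8]
i=9 'e': node 11→0 (via fail)
i=10 'd': node 0→1
i=11 'd': node 1→1 (via fail)
i=12 'b': node 1→2
i=13 'e': node 2→3  ** P5@[12:13]
i=14 'e': node 3→4  ** P0@[11:14]
i=15 'a': node 4→5 (via fail)  ** P1@[15:15]
i=16 'b': node 5→13 (via fail)
i=17 'b': node 13→13 (via fail)
i=18 'a': node 13→5 (via fail)  ** P1@[18:18]
i=19 'd': node 5→1 (via fail)

Result: [[1,1],[8,3],[8,5],[13,5],[14,0],[15,1],[18,1]]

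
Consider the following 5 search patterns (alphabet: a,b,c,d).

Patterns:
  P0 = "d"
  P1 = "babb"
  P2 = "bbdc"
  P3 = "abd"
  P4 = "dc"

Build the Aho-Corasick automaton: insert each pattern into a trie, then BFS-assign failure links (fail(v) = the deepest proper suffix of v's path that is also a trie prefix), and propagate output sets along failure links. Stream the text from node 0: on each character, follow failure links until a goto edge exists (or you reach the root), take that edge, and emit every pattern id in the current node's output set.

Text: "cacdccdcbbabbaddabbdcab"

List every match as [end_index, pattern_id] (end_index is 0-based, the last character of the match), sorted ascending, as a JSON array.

Build automaton:
Trie nodes:
  0='ε' goto a→9 b→2 d→1
  1='d' goto c→12  [P0 ends]
  2='b' goto a→3 b→6
  3='ba' goto b→4
  4='bab' goto b→5
  5='babb' goto ·  [P1 ends]
  6='bb' goto d→7
  7='bbd' goto c→8
  8='bbdc' goto ·  [P2 ends]
  9='a' goto b→10
  10='ab' goto d→11
  11='abd' goto ·  [P3 ends]
  12='dc' goto ·  [P4 ends]

Failure links (BFS by depth):
  fail(1) 'd': from fail(0)=0 chase 'd': 0 ⇒ 0;  out={0}∪out(0)={0}
  fail(2) 'b': from fail(0)=0 chase 'b': 0 ⇒ 0;  out=∅∪out(0)=∅
  fail(9) 'a': from fail(0)=0 chase 'a': 0 ⇒ 0;  out=∅∪out(0)=∅
  fail(3) 'ba': from fail(2)=0 chase 'a': 0 ⇒ 9;  out=∅∪out(9)=∅
  fail(6) 'bb': from fail(2)=0 chase 'b': 0 ⇒ 2;  out=∅∪out(2)=∅
  fail(10) 'ab': from fail(9)=0 chase 'b': 0 ⇒ 2;  out=∅∪out(2)=∅
  fail(12) 'dc': from fail(1)=0 chase 'c': 0 ⇒ 0;  out={4}∪out(0)={4}
  fail(4) 'bab': from fail(3)=9 chase 'b': 9 ⇒ 10;  out=∅∪out(10)=∅
  fail(7) 'bbd': from fail(6)=2 chase 'd': 2→0 ⇒ 1;  out=∅∪out(1)={0}
  fail(11) 'abd': from fail(10)=2 chase 'd': 2→0 ⇒ 1;  out={3}∪out(1)={0,3}
  fail(5) 'babb': from fail(4)=10 chase 'b': 10→2 ⇒ 6;  out={1}∪out(6)={1}
  fail(8) 'bbdc': from fail(7)=1 chase 'c': 1 ⇒ 12;  out={2}∪out(12)={2,4}

Run:
i=0 'c': node 0→0
i=1 'a': node 0→9
i=2 'c': node 9→0 (fail-walked)
i=3 'd': node 0→1  → match P0@[3:3]
i=4 'c': node 1→12  → match P4@[3:4]
i=5 'c': node 12→0 (fail-walked)
i=6 'd': node 0→1  → match P0@[6:6]
i=7 'c': node 1→12  → match P4@[6:7]
i=8 'b': node 12→2 (fail-walked)
i=9 'b': node 2→6
i=10 'a': node 6→3 (fail-walked)
i=11 'b': node 3→4
i=12 'b': node 4→5  → match P1@[9:12]
i=13 'a': node 5→3 (fail-walked)
i=14 'd': node 3→1 (fail-walked)  → match P0@[14:14]
i=15 'd': node 1→1 (fail-walked)  → match P0@[15:15]
i=16 'a': node 1→9 (fail-walked)
i=17 'b': node 9→10
i=18 'b': node 10→6 (fail-walked)
i=19 'd': node 6→7  → match P0@[19:19]
i=20 'c': node 7→8  → match P2@[17:20],P4@[19:20]
i=21 'a': node 8→9 (fail-walked)
i=22 'b': node 9→10

Result: [[3,0],[4,4],[6,0],[7,4],[12,1],[14,0],[15,0],[19,0],[20,2],[20,4]]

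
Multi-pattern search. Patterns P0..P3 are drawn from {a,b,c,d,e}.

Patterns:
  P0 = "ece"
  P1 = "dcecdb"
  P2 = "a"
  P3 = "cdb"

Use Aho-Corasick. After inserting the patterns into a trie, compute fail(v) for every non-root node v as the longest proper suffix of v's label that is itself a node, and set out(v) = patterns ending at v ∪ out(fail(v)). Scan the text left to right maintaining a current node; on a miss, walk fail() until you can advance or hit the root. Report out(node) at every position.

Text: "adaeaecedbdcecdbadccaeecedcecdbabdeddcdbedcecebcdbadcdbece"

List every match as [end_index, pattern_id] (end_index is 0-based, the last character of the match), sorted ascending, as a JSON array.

Construct AC machine:
Trie (insert patterns):
  n0 'ε': a→10 c→11 d→4 e→1
  n1 'e': c→2
  n2 'ec': e→3
  n3 'ece': ·  [P0 ends]
  n4 'd': c→5
  n5 'dc': e→6
  n6 'dce': c→7
  n7 'dcec': d→8
  n8 'dcecd': b→9
  n9 'dcecdb': ·  [P1 ends]
  n10 'a': ·  [P2 ends]
  n11 'c': d→12
  n12 'cd': b→13
  n13 'cdb': ·  [P3 ends]

Failure links (BFS by depth):
  fail(1) 'e': from fail(0)=0 chase 'e': 0 ⇒ 0;  out=∅∪out(0)=∅
  fail(4) 'd': from fail(0)=0 chase 'd': 0 ⇒ 0;  out=∅∪out(0)=∅
  fail(10) 'a': from fail(0)=0 chase 'a': 0 ⇒ 0;  out={2}∪out(0)={2}
  fail(11) 'c': from fail(0)=0 chase 'c': 0 ⇒ 0;  out=∅∪out(0)=∅
  fail(2) 'ec': from fail(1)=0 chase 'c': 0 ⇒ 11;  out=∅∪out(11)=∅
  fail(5) 'dc': from fail(4)=0 chase 'c': 0 ⇒ 11;  out=∅∪out(11)=∅
  fail(12) 'cd': from fail(11)=0 chase 'd': 0 ⇒ 4;  out=∅∪out(4)=∅
  fail(3) 'ece': from fail(2)=11 chase 'e': 11→0 ⇒ 1;  out={0}∪out(1)={0}
  fail(6) 'dce': from fail(5)=11 chase 'e': 11→0 ⇒ 1;  out=∅∪out(1)=∅
  fail(13) 'cdb': from fail(12)=4 chase 'b': 4→0 ⇒ 0;  out={3}∪out(0)={3}
  fail(7) 'dcec': from fail(6)=1 chase 'c': 1 ⇒ 2;  out=∅∪out(2)=∅
  fail(8) 'dcecd': from fail(7)=2 chase 'd': 2→11 ⇒ 12;  out=∅∪out(12)=∅
  fail(9) 'dcecdb': from fail(8)=12 chase 'b': 12 ⇒ 13;  out={1}∪out(13)={1,3}

Run:
i=0 'a': node 0→10  emit P2@[0:0]
i=1 'd': node 10→4 ·f
i=2 'a': node 4→10 ·f  emit P2@[2:2]
i=3 'e': node 10→1 ·f
i=4 'a': node 1→10 ·f  emit P2@[4:4]
i=5 'e': node 10→1 ·f
i=6 'c': node 1→2
i=7 'e': node 2→3  emit P0@[5:7]
i=8 'd': node 3→4 ·f
i=9 'b': node 4→0 ·f
i=10 'd': node 0→4
i=11 'c': node 4→5
i=12 'e': node 5→6
i=13 'c': node 6→7
i=14 'd': node 7→8
i=15 'b': node 8→9  emit P1@[10:15],P3@[13:15]
i=16 'a': node 9→10 ·f  emit P2@[16:16]
i=17 'd': node 10→4 ·f
i=18 'c': node 4→5
i=19 'c': node 5→11 ·f
i=20 'a': node 11→10 ·f  emit P2@[20:20]
i=21 'e': node 10→1 ·f
i=22 'e': node 1→1 ·f
i=23 'c': node 1→2
i=24 'e': node 2→3  emit P0@[22:24]
i=25 'd': node 3→4 ·f
i=26 'c': node 4→5
i=27 'e': node 5→6
i=28 'c': node 6→7
i=29 'd': node 7→8
i=30 'b': node 8→9  emit P1@[25:30],P3@[28:30]
i=31 'a': node 9→10 ·f  emit P2@[31:31]
i=32 'b': node 10→0 ·f
i=33 'd': node 0→4
i=34 'e': node 4→1 ·f
i=35 'd': node 1→4 ·f
i=36 'd': node 4→4 ·f
i=37 'c': node 4→5
i=38 'd': node 5→12 ·f
i=39 'b': node 12→13  emit P3@[37:39]
i=40 'e': node 13→1 ·f
i=41 'd': node 1→4 ·f
i=42 'c': node 4→5
i=43 'e': node 5→6
i=44 'c': node 6→7
i=45 'e': node 7→3 ·f  emit P0@[43:45]
i=46 'b': node 3→0 ·f
i=47 'c': node 0→11
i=48 'd': node 11→12
i=49 'b': node 12→13  emit P3@[47:49]
i=50 'a': node 13→10 ·f  emit P2@[50:50]
i=51 'd': node 10→4 ·f
i=52 'c': node 4→5
i=53 'd': node 5→12 ·f
i=54 'b': node 12→13  emit P3@[52:54]
i=55 'e': node 13→1 ·f
i=56 'c': node 1→2
i=57 'e': node 2→3  emit P0@[55:57]

Matches: [[0,2],[2,2],[4,2],[7,0],[15,1],[15,3],[16,2],[20,2],[24,0],[30,1],[30,3],[31,2],[39,3],[45,0],[49,3],[50,2],[54,3],[57,0]]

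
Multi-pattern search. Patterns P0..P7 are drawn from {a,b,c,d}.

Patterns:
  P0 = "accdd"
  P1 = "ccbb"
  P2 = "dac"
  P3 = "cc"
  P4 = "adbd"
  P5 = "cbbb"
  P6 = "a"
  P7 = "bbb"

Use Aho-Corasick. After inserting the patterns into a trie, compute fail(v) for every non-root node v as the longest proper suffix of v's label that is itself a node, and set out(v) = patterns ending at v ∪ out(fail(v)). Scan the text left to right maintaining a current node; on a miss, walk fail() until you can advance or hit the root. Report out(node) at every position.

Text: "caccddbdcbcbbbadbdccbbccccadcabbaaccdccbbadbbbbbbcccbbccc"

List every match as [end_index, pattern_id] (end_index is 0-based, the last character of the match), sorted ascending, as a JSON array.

Build automaton:
Trie (insert patterns):
  n0 'ε': a→1 b→19 c→6 d→10
  n1 'a': c→2 d→13  [P6 ends]
  n2 'ac': c→3
  n3 'acc': d→4
  n4 'accd': d→5
  n5 'accdd': ·  [P0 ends]
  n6 'c': b→16 c→7
  n7 'cc': b→8  [P3 ends]
  n8 'ccb': b→9
  n9 'ccbb': ·  [P1 ends]
  n10 'd': a→11
  n11 'da': c→12
  n12 'dac': ·  [P2 ends]
  n13 'ad': b→14
  n14 'adb': d→15
  n15 'adbd': ·  [P4 ends]
  n16 'cb': b→17
  n17 'cbb': b→18
  n18 'cbbb': ·  [P5 ends]
  n19 'b': b→20
  n20 'bb': b→21
  n21 'bbb': ·  [P7 ends]

Failure links (BFS by depth):
  n1('a'): parent n0 fail=0; on 'a' 0 → fail=0;  out {6}∪∅={6}
  n6('c'): parent n0 fail=0; on 'c' 0 → fail=0;  out ∅∪∅=∅
  n10('d'): parent n0 fail=0; on 'd' 0 → fail=0;  out ∅∪∅=∅
  n19('b'): parent n0 fail=0; on 'b' 0 → fail=0;  out ∅∪∅=∅
  n2('ac'): parent n1 fail=0; on 'c' 0 → fail=6;  out ∅∪∅=∅
  n7('cc'): parent n6 fail=0; on 'c' 0 → fail=6;  out {3}∪∅={3}
  n11('da'): parent n10 fail=0; on 'a' 0 → fail=1;  out ∅∪{6}={6}
  n13('ad'): parent n1 fail=0; on 'd' 0 → fail=10;  out ∅∪∅=∅
  n16('cb'): parent n6 fail=0; on 'b' 0 → fail=19;  out ∅∪∅=∅
  n20('bb'): parent n19 fail=0; on 'b' 0 → fail=19;  out ∅∪∅=∅
  n3('acc'): parent n2 fail=6; on 'c' 6 → fail=7;  out ∅∪{3}={3}
  n8('ccb'): parent n7 fail=6; on 'b' 6 → fail=16;  out ∅∪∅=∅
  n12('dac'): parent n11 fail=1; on 'c' 1 → fail=2;  out {2}∪∅={2}
  n14('adb'): parent n13 fail=10; on 'b' 10→0 → fail=19;  out ∅∪∅=∅
  n17('cbb'): parent n16 fail=19; on 'b' 19 → fail=20;  out ∅∪∅=∅
  n21('bbb'): parent n20 fail=19; on 'b' 19 → fail=20;  out {7}∪∅={7}
  n4('accd'): parent n3 fail=7; on 'd' 7→6→0 → fail=10;  out ∅∪∅=∅
  n9('ccbb'): parent n8 fail=16; on 'b' 16 → fail=17;  out {1}∪∅={1}
  n15('adbd'): parent n14 fail=19; on 'd' 19→0 → fail=10;  out {4}∪∅={4}
  n18('cbbb'): parent n17 fail=20; on 'b' 20 → fail=21;  out {5}∪{7}={5,7}
  n5('accdd'): parent n4 fail=10; on 'd' 10→0 → fail=10;  out {0}∪∅={0}

Scan:
[0] read 'c'  n0⇒n6
[1] read 'a'  n6⇒n1 (fail-walked)  ** P6@[1:1]
[2] read 'c'  n1⇒n2
[3] read 'c'  n2⇒n3  ** P3@[2:3]
[4] read 'd'  n3⇒n4
[5] read 'd'  n4⇒n5  ** P0@[1:5]
[6] read 'b'  n5⇒n19 (fail-walked)
[7] read 'd'  n19⇒n10 (fail-walked)
[8] read 'c'  n10⇒n6 (fail-walked)
[9] read 'b'  n6⇒n16
[10] read 'c'  n16⇒n6 (fail-walked)
[11] read 'b'  n6⇒n16
[12] read 'b'  n16⇒n17
[13] read 'b'  n17⇒n18  ** P5@[10:13],P7@[11:13]
[14] read 'a'  n18⇒n1 (fail-walked)  ** P6@[14:14]
[15] read 'd'  n1⇒n13
[16] read 'b'  n13⇒n14
[17] read 'd'  n14⇒n15  ** P4@[14:17]
[18] read 'c'  n15⇒n6 (fail-walked)
[19] read 'c'  n6⇒n7  ** P3@[18:19]
[20] read 'b'  n7⇒n8
[21] read 'b'  n8⇒n9  ** P1@[18:21]
[22] read 'c'  n9⇒n6 (fail-walked)
[23] read 'c'  n6⇒n7  ** P3@[22:23]
[24] read 'c'  n7⇒n7 (fail-walked)  ** P3@[23:24]
[25] read 'c'  n7⇒n7 (fail-walked)  ** P3@[24:25]
[26] read 'a'  n7⇒n1 (fail-walked)  ** P6@[26:26]
[27] read 'd'  n1⇒n13
[28] read 'c'  n13⇒n6 (fail-walked)
[29] read 'a'  n6⇒n1 (fail-walked)  ** P6@[29:29]
[30] read 'b'  n1⇒n19 (fail-walked)
[31] read 'b'  n19⇒n20
[32] read 'a'  n20⇒n1 (fail-walked)  ** P6@[32:32]
[33] read 'a'  n1⇒n1 (fail-walked)  ** P6@[33:33]
[34] read 'c'  n1⇒n2
[35] read 'c'  n2⇒n3  ** P3@[34:35]
[36] read 'd'  n3⇒n4
[37] read 'c'  n4⇒n6 (fail-walked)
[38] read 'c'  n6⇒n7  ** P3@[37:38]
[39] read 'b'  n7⇒n8
[40] read 'b'  n8⇒n9  ** P1@[37:40]
[41] read 'a'  n9⇒n1 (fail-walked)  ** P6@[41:41]
[42] read 'd'  n1⇒n13
[43] read 'b'  n13⇒n14
[44] read 'b'  n14⇒n20 (fail-walked)
[45] read 'b'  n20⇒n21  ** P7@[43:45]
[46] read 'b'  n21⇒n21 (fail-walked)  ** P7@[44:46]
[47] read 'b'  n21⇒n21 (fail-walked)  ** P7@[45:47]
[48] read 'b'  n21⇒n21 (fail-walked)  ** P7@[46:48]
[49] read 'c'  n21⇒n6 (fail-walked)
[50] read 'c'  n6⇒n7  ** P3@[49:50]
[51] read 'c'  n7⇒n7 (fail-walked)  ** P3@[50:51]
[52] read 'b'  n7⇒n8
[53] read 'b'  n8⇒n9  ** P1@[50:53]
[54] read 'c'  n9⇒n6 (fail-walked)
[55] read 'c'  n6⇒n7  ** P3@[54:55]
[56] read 'c'  n7⇒n7 (fail-walked)  ** P3@[55:56]

Result: [[1,6],[3,3],[5,0],[13,5],[13,7],[14,6],[17,4],[19,3],[21,1],[23,3],[24,3],[25,3],[26,6],[29,6],[32,6],[33,6],[35,3],[38,3],[40,1],[41,6],[45,7],[46,7],[47,7],[48,7],[50,3],[51,3],[53,1],[55,3],[56,3]]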